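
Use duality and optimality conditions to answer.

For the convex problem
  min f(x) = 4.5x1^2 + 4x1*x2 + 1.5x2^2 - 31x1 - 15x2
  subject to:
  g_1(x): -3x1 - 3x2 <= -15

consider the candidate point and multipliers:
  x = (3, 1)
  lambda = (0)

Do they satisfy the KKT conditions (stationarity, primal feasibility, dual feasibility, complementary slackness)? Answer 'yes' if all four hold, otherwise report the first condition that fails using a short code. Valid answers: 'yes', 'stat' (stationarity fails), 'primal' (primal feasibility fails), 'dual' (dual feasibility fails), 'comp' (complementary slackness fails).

Gradient of f: grad f(x) = Q x + c = (0, 0)
Constraint values g_i(x) = a_i^T x - b_i:
  g_1((3, 1)) = 3
Stationarity residual: grad f(x) + sum_i lambda_i a_i = (0, 0)
  -> stationarity OK
Primal feasibility (all g_i <= 0): FAILS
Dual feasibility (all lambda_i >= 0): OK
Complementary slackness (lambda_i * g_i(x) = 0 for all i): OK

Verdict: the first failing condition is primal_feasibility -> primal.

primal


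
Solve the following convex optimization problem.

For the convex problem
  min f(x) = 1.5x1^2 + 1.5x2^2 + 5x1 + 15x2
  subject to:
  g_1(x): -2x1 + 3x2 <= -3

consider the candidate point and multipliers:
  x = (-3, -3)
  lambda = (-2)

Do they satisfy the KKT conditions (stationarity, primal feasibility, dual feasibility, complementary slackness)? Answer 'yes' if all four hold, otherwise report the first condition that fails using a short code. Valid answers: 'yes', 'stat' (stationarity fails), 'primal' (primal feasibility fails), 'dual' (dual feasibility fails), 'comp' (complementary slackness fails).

Gradient of f: grad f(x) = Q x + c = (-4, 6)
Constraint values g_i(x) = a_i^T x - b_i:
  g_1((-3, -3)) = 0
Stationarity residual: grad f(x) + sum_i lambda_i a_i = (0, 0)
  -> stationarity OK
Primal feasibility (all g_i <= 0): OK
Dual feasibility (all lambda_i >= 0): FAILS
Complementary slackness (lambda_i * g_i(x) = 0 for all i): OK

Verdict: the first failing condition is dual_feasibility -> dual.

dual


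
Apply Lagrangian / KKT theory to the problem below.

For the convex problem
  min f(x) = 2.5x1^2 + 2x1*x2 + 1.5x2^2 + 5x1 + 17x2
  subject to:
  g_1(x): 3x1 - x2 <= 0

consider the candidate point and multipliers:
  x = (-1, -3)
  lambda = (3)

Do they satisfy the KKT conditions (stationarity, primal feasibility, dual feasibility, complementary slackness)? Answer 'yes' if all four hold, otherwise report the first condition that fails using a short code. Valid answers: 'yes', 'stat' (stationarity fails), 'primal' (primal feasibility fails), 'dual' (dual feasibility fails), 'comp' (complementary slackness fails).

Gradient of f: grad f(x) = Q x + c = (-6, 6)
Constraint values g_i(x) = a_i^T x - b_i:
  g_1((-1, -3)) = 0
Stationarity residual: grad f(x) + sum_i lambda_i a_i = (3, 3)
  -> stationarity FAILS
Primal feasibility (all g_i <= 0): OK
Dual feasibility (all lambda_i >= 0): OK
Complementary slackness (lambda_i * g_i(x) = 0 for all i): OK

Verdict: the first failing condition is stationarity -> stat.

stat


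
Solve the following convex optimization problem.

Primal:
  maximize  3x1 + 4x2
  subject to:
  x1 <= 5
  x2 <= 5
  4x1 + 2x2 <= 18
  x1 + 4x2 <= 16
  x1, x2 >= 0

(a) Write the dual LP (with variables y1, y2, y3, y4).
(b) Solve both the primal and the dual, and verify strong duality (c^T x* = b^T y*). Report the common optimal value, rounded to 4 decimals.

The standard primal-dual pair for 'max c^T x s.t. A x <= b, x >= 0' is:
  Dual:  min b^T y  s.t.  A^T y >= c,  y >= 0.

So the dual LP is:
  minimize  5y1 + 5y2 + 18y3 + 16y4
  subject to:
    y1 + 4y3 + y4 >= 3
    y2 + 2y3 + 4y4 >= 4
    y1, y2, y3, y4 >= 0

Solving the primal: x* = (2.8571, 3.2857).
  primal value c^T x* = 21.7143.
Solving the dual: y* = (0, 0, 0.5714, 0.7143).
  dual value b^T y* = 21.7143.
Strong duality: c^T x* = b^T y*. Confirmed.

21.7143


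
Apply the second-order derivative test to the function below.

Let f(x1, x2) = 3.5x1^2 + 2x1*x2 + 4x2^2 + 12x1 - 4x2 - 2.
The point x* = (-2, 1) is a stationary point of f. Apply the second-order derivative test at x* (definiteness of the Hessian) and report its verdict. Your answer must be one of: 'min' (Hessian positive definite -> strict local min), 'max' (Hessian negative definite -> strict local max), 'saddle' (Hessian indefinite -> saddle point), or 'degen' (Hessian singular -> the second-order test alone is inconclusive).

Compute the Hessian H = grad^2 f:
  H = [[7, 2], [2, 8]]
Verify stationarity: grad f(x*) = H x* + g = (0, 0).
Eigenvalues of H: 5.4384, 9.5616.
Both eigenvalues > 0, so H is positive definite -> x* is a strict local min.

min


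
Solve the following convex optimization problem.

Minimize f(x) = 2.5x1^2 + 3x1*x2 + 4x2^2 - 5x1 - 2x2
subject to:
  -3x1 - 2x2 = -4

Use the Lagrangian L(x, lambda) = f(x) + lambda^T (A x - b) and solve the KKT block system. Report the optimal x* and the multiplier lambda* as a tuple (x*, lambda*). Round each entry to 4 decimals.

Form the Lagrangian:
  L(x, lambda) = (1/2) x^T Q x + c^T x + lambda^T (A x - b)
Stationarity (grad_x L = 0): Q x + c + A^T lambda = 0.
Primal feasibility: A x = b.

This gives the KKT block system:
  [ Q   A^T ] [ x     ]   [-c ]
  [ A    0  ] [ lambda ] = [ b ]

Solving the linear system:
  x*      = (1.4286, -0.1429)
  lambda* = (0.5714)
  f(x*)   = -2.2857

x* = (1.4286, -0.1429), lambda* = (0.5714)


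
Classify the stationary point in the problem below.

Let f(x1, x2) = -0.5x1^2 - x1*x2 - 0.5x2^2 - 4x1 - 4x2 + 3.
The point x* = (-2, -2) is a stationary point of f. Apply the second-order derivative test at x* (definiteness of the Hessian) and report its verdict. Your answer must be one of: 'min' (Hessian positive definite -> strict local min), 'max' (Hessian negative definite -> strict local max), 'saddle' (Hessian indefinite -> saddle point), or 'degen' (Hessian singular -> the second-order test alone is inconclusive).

Compute the Hessian H = grad^2 f:
  H = [[-1, -1], [-1, -1]]
Verify stationarity: grad f(x*) = H x* + g = (0, 0).
Eigenvalues of H: -2, 0.
H has a zero eigenvalue (singular; negative semidefinite but not definite), so H is neither positive definite, negative definite, nor indefinite. The second-order test alone is inconclusive -> degen.
(Indeed, f is constant along the null direction of H through x*, so x* is not a strict local extremum.)

degen


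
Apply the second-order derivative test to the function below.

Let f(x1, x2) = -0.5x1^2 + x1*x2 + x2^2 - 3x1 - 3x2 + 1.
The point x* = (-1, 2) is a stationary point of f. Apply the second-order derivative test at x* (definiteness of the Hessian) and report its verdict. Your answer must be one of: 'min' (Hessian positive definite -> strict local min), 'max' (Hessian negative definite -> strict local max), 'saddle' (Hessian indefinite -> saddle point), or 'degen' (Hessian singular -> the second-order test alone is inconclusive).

Compute the Hessian H = grad^2 f:
  H = [[-1, 1], [1, 2]]
Verify stationarity: grad f(x*) = H x* + g = (0, 0).
Eigenvalues of H: -1.3028, 2.3028.
Eigenvalues have mixed signs, so H is indefinite -> x* is a saddle point.

saddle


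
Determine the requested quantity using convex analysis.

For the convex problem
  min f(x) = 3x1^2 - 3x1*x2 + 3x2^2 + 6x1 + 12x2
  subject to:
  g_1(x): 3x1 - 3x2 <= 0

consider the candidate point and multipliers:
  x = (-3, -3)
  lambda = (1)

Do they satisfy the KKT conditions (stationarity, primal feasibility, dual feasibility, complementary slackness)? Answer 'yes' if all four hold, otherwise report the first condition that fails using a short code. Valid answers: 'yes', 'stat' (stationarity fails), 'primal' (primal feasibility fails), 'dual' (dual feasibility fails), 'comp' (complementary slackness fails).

Gradient of f: grad f(x) = Q x + c = (-3, 3)
Constraint values g_i(x) = a_i^T x - b_i:
  g_1((-3, -3)) = 0
Stationarity residual: grad f(x) + sum_i lambda_i a_i = (0, 0)
  -> stationarity OK
Primal feasibility (all g_i <= 0): OK
Dual feasibility (all lambda_i >= 0): OK
Complementary slackness (lambda_i * g_i(x) = 0 for all i): OK

Verdict: yes, KKT holds.

yes


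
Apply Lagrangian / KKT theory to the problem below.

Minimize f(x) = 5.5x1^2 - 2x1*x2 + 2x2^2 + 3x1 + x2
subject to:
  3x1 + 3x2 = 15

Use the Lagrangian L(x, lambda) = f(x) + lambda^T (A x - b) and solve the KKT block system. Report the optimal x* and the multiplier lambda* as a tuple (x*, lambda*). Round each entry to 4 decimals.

Form the Lagrangian:
  L(x, lambda) = (1/2) x^T Q x + c^T x + lambda^T (A x - b)
Stationarity (grad_x L = 0): Q x + c + A^T lambda = 0.
Primal feasibility: A x = b.

This gives the KKT block system:
  [ Q   A^T ] [ x     ]   [-c ]
  [ A    0  ] [ lambda ] = [ b ]

Solving the linear system:
  x*      = (1.4737, 3.5263)
  lambda* = (-4.0526)
  f(x*)   = 34.3684

x* = (1.4737, 3.5263), lambda* = (-4.0526)


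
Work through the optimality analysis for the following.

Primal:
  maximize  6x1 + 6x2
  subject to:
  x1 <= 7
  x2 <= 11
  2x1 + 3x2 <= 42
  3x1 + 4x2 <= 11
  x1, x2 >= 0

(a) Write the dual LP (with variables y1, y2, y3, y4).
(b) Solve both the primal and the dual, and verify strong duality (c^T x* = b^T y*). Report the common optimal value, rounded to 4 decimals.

The standard primal-dual pair for 'max c^T x s.t. A x <= b, x >= 0' is:
  Dual:  min b^T y  s.t.  A^T y >= c,  y >= 0.

So the dual LP is:
  minimize  7y1 + 11y2 + 42y3 + 11y4
  subject to:
    y1 + 2y3 + 3y4 >= 6
    y2 + 3y3 + 4y4 >= 6
    y1, y2, y3, y4 >= 0

Solving the primal: x* = (3.6667, 0).
  primal value c^T x* = 22.
Solving the dual: y* = (0, 0, 0, 2).
  dual value b^T y* = 22.
Strong duality: c^T x* = b^T y*. Confirmed.

22


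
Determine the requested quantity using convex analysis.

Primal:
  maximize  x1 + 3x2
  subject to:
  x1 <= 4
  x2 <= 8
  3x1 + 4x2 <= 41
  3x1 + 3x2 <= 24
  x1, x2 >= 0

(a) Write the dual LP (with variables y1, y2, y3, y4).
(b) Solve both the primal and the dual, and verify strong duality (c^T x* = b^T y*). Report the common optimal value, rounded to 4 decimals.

The standard primal-dual pair for 'max c^T x s.t. A x <= b, x >= 0' is:
  Dual:  min b^T y  s.t.  A^T y >= c,  y >= 0.

So the dual LP is:
  minimize  4y1 + 8y2 + 41y3 + 24y4
  subject to:
    y1 + 3y3 + 3y4 >= 1
    y2 + 4y3 + 3y4 >= 3
    y1, y2, y3, y4 >= 0

Solving the primal: x* = (0, 8).
  primal value c^T x* = 24.
Solving the dual: y* = (0, 2, 0, 0.3333).
  dual value b^T y* = 24.
Strong duality: c^T x* = b^T y*. Confirmed.

24


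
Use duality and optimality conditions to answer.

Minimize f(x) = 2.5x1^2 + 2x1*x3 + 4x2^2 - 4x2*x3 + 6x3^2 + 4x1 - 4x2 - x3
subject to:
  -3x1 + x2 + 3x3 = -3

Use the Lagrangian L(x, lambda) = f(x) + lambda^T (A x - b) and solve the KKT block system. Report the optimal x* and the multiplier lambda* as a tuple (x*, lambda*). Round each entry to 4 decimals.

Form the Lagrangian:
  L(x, lambda) = (1/2) x^T Q x + c^T x + lambda^T (A x - b)
Stationarity (grad_x L = 0): Q x + c + A^T lambda = 0.
Primal feasibility: A x = b.

This gives the KKT block system:
  [ Q   A^T ] [ x     ]   [-c ]
  [ A    0  ] [ lambda ] = [ b ]

Solving the linear system:
  x*      = (0.5339, 0.0245, -0.4742)
  lambda* = (1.907)
  f(x*)   = 4.1165

x* = (0.5339, 0.0245, -0.4742), lambda* = (1.907)


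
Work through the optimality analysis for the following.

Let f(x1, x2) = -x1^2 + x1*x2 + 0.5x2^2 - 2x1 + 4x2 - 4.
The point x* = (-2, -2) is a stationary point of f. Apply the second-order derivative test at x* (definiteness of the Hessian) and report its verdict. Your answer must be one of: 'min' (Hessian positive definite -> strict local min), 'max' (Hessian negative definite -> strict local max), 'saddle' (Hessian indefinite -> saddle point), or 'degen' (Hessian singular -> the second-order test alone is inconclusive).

Compute the Hessian H = grad^2 f:
  H = [[-2, 1], [1, 1]]
Verify stationarity: grad f(x*) = H x* + g = (0, 0).
Eigenvalues of H: -2.3028, 1.3028.
Eigenvalues have mixed signs, so H is indefinite -> x* is a saddle point.

saddle


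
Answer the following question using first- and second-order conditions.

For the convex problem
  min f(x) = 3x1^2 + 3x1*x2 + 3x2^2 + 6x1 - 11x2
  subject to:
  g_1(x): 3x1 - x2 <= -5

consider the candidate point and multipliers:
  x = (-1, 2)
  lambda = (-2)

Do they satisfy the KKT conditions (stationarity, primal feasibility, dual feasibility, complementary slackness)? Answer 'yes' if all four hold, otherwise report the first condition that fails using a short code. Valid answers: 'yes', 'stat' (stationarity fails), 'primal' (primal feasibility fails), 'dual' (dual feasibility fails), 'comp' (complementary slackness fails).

Gradient of f: grad f(x) = Q x + c = (6, -2)
Constraint values g_i(x) = a_i^T x - b_i:
  g_1((-1, 2)) = 0
Stationarity residual: grad f(x) + sum_i lambda_i a_i = (0, 0)
  -> stationarity OK
Primal feasibility (all g_i <= 0): OK
Dual feasibility (all lambda_i >= 0): FAILS
Complementary slackness (lambda_i * g_i(x) = 0 for all i): OK

Verdict: the first failing condition is dual_feasibility -> dual.

dual


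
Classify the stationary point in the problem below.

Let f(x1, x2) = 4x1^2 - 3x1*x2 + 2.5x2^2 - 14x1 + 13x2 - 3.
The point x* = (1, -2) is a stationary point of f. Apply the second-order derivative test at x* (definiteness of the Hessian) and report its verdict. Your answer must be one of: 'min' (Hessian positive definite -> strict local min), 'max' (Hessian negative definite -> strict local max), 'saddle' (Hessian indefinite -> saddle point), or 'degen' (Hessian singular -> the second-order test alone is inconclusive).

Compute the Hessian H = grad^2 f:
  H = [[8, -3], [-3, 5]]
Verify stationarity: grad f(x*) = H x* + g = (0, 0).
Eigenvalues of H: 3.1459, 9.8541.
Both eigenvalues > 0, so H is positive definite -> x* is a strict local min.

min


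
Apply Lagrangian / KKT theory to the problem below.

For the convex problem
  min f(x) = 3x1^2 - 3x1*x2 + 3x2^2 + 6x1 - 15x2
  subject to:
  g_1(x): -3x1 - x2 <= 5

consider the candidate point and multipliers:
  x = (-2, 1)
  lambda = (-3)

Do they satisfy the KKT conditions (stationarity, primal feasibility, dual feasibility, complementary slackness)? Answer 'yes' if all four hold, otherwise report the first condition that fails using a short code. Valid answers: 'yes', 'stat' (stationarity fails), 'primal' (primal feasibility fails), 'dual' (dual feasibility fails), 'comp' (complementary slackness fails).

Gradient of f: grad f(x) = Q x + c = (-9, -3)
Constraint values g_i(x) = a_i^T x - b_i:
  g_1((-2, 1)) = 0
Stationarity residual: grad f(x) + sum_i lambda_i a_i = (0, 0)
  -> stationarity OK
Primal feasibility (all g_i <= 0): OK
Dual feasibility (all lambda_i >= 0): FAILS
Complementary slackness (lambda_i * g_i(x) = 0 for all i): OK

Verdict: the first failing condition is dual_feasibility -> dual.

dual


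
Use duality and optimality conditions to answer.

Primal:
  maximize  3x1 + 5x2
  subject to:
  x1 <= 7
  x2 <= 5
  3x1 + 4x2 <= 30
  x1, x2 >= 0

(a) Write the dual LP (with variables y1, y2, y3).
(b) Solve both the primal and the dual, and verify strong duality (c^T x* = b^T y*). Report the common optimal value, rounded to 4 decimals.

The standard primal-dual pair for 'max c^T x s.t. A x <= b, x >= 0' is:
  Dual:  min b^T y  s.t.  A^T y >= c,  y >= 0.

So the dual LP is:
  minimize  7y1 + 5y2 + 30y3
  subject to:
    y1 + 3y3 >= 3
    y2 + 4y3 >= 5
    y1, y2, y3 >= 0

Solving the primal: x* = (3.3333, 5).
  primal value c^T x* = 35.
Solving the dual: y* = (0, 1, 1).
  dual value b^T y* = 35.
Strong duality: c^T x* = b^T y*. Confirmed.

35


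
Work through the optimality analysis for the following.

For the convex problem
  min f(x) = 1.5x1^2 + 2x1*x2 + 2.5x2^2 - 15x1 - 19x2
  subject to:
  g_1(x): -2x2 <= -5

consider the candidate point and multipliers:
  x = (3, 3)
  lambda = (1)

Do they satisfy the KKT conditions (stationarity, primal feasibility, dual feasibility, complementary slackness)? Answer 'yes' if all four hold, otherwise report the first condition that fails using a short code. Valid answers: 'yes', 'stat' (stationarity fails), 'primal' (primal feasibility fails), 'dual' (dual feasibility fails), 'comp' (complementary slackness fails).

Gradient of f: grad f(x) = Q x + c = (0, 2)
Constraint values g_i(x) = a_i^T x - b_i:
  g_1((3, 3)) = -1
Stationarity residual: grad f(x) + sum_i lambda_i a_i = (0, 0)
  -> stationarity OK
Primal feasibility (all g_i <= 0): OK
Dual feasibility (all lambda_i >= 0): OK
Complementary slackness (lambda_i * g_i(x) = 0 for all i): FAILS

Verdict: the first failing condition is complementary_slackness -> comp.

comp


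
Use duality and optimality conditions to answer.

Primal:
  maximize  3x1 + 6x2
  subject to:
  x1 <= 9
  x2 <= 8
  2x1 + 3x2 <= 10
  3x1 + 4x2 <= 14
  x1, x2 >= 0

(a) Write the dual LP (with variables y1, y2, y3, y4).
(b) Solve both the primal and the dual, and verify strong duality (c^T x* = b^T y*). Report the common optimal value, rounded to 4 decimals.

The standard primal-dual pair for 'max c^T x s.t. A x <= b, x >= 0' is:
  Dual:  min b^T y  s.t.  A^T y >= c,  y >= 0.

So the dual LP is:
  minimize  9y1 + 8y2 + 10y3 + 14y4
  subject to:
    y1 + 2y3 + 3y4 >= 3
    y2 + 3y3 + 4y4 >= 6
    y1, y2, y3, y4 >= 0

Solving the primal: x* = (0, 3.3333).
  primal value c^T x* = 20.
Solving the dual: y* = (0, 0, 2, 0).
  dual value b^T y* = 20.
Strong duality: c^T x* = b^T y*. Confirmed.

20


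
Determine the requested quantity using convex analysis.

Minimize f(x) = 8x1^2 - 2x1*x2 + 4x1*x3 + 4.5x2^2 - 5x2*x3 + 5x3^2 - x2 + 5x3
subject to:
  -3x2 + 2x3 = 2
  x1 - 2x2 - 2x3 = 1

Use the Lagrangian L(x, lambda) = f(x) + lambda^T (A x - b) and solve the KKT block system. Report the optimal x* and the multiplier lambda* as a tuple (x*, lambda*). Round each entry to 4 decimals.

Form the Lagrangian:
  L(x, lambda) = (1/2) x^T Q x + c^T x + lambda^T (A x - b)
Stationarity (grad_x L = 0): Q x + c + A^T lambda = 0.
Primal feasibility: A x = b.

This gives the KKT block system:
  [ Q   A^T ] [ x     ]   [-c ]
  [ A    0  ] [ lambda ] = [ b ]

Solving the linear system:
  x*      = (-0.1599, -0.632, 0.052)
  lambda* = (-2.9337, 1.0865)
  f(x*)   = 2.8365

x* = (-0.1599, -0.632, 0.052), lambda* = (-2.9337, 1.0865)


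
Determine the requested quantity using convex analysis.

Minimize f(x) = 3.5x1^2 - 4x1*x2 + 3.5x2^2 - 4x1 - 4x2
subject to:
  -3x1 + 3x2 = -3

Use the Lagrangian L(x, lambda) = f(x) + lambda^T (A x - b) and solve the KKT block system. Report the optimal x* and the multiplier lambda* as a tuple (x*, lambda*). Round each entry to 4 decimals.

Form the Lagrangian:
  L(x, lambda) = (1/2) x^T Q x + c^T x + lambda^T (A x - b)
Stationarity (grad_x L = 0): Q x + c + A^T lambda = 0.
Primal feasibility: A x = b.

This gives the KKT block system:
  [ Q   A^T ] [ x     ]   [-c ]
  [ A    0  ] [ lambda ] = [ b ]

Solving the linear system:
  x*      = (1.8333, 0.8333)
  lambda* = (1.8333)
  f(x*)   = -2.5833

x* = (1.8333, 0.8333), lambda* = (1.8333)


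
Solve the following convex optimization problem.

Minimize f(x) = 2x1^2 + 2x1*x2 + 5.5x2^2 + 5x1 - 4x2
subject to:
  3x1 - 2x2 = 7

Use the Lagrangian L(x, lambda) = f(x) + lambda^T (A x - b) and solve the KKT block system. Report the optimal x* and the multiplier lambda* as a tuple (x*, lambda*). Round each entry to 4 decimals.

Form the Lagrangian:
  L(x, lambda) = (1/2) x^T Q x + c^T x + lambda^T (A x - b)
Stationarity (grad_x L = 0): Q x + c + A^T lambda = 0.
Primal feasibility: A x = b.

This gives the KKT block system:
  [ Q   A^T ] [ x     ]   [-c ]
  [ A    0  ] [ lambda ] = [ b ]

Solving the linear system:
  x*      = (1.8921, -0.6619)
  lambda* = (-3.7482)
  f(x*)   = 19.1727

x* = (1.8921, -0.6619), lambda* = (-3.7482)


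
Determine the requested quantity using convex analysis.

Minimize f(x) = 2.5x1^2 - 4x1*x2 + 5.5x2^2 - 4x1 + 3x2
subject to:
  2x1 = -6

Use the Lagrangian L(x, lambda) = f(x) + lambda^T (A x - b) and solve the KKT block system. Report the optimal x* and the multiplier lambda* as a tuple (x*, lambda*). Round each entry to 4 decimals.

Form the Lagrangian:
  L(x, lambda) = (1/2) x^T Q x + c^T x + lambda^T (A x - b)
Stationarity (grad_x L = 0): Q x + c + A^T lambda = 0.
Primal feasibility: A x = b.

This gives the KKT block system:
  [ Q   A^T ] [ x     ]   [-c ]
  [ A    0  ] [ lambda ] = [ b ]

Solving the linear system:
  x*      = (-3, -1.3636)
  lambda* = (6.7727)
  f(x*)   = 24.2727

x* = (-3, -1.3636), lambda* = (6.7727)


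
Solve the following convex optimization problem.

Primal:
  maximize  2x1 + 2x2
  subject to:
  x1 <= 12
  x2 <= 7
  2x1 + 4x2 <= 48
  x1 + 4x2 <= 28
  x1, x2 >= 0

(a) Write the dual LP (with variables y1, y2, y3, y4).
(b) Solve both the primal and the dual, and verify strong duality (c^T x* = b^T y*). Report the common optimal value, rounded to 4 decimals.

The standard primal-dual pair for 'max c^T x s.t. A x <= b, x >= 0' is:
  Dual:  min b^T y  s.t.  A^T y >= c,  y >= 0.

So the dual LP is:
  minimize  12y1 + 7y2 + 48y3 + 28y4
  subject to:
    y1 + 2y3 + y4 >= 2
    y2 + 4y3 + 4y4 >= 2
    y1, y2, y3, y4 >= 0

Solving the primal: x* = (12, 4).
  primal value c^T x* = 32.
Solving the dual: y* = (1.5, 0, 0, 0.5).
  dual value b^T y* = 32.
Strong duality: c^T x* = b^T y*. Confirmed.

32


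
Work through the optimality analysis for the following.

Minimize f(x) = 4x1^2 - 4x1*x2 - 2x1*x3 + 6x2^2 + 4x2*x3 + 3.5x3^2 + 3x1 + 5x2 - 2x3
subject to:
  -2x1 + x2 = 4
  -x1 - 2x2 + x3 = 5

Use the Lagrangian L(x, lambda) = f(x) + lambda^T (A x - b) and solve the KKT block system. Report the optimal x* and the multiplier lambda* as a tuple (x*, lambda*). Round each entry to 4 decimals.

Form the Lagrangian:
  L(x, lambda) = (1/2) x^T Q x + c^T x + lambda^T (A x - b)
Stationarity (grad_x L = 0): Q x + c + A^T lambda = 0.
Primal feasibility: A x = b.

This gives the KKT block system:
  [ Q   A^T ] [ x     ]   [-c ]
  [ A    0  ] [ lambda ] = [ b ]

Solving the linear system:
  x*      = (-2.5309, -1.0618, 0.3455)
  lambda* = (-6.2291, -1.2327)
  f(x*)   = 8.7436

x* = (-2.5309, -1.0618, 0.3455), lambda* = (-6.2291, -1.2327)


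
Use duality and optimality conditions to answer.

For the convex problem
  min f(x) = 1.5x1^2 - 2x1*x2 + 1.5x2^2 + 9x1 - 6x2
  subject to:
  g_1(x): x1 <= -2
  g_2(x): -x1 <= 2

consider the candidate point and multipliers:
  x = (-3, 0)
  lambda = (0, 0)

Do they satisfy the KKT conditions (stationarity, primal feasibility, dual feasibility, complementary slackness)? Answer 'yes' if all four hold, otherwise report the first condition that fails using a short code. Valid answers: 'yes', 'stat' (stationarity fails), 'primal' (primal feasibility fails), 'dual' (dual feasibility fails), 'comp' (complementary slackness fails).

Gradient of f: grad f(x) = Q x + c = (0, 0)
Constraint values g_i(x) = a_i^T x - b_i:
  g_1((-3, 0)) = -1
  g_2((-3, 0)) = 1
Stationarity residual: grad f(x) + sum_i lambda_i a_i = (0, 0)
  -> stationarity OK
Primal feasibility (all g_i <= 0): FAILS
Dual feasibility (all lambda_i >= 0): OK
Complementary slackness (lambda_i * g_i(x) = 0 for all i): OK

Verdict: the first failing condition is primal_feasibility -> primal.

primal


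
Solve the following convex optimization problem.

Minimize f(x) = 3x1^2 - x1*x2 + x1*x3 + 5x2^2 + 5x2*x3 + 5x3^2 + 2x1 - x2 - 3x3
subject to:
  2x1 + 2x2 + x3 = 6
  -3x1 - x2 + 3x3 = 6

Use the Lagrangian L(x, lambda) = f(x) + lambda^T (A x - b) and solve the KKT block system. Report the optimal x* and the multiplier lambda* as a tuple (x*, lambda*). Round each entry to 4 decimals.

Form the Lagrangian:
  L(x, lambda) = (1/2) x^T Q x + c^T x + lambda^T (A x - b)
Stationarity (grad_x L = 0): Q x + c + A^T lambda = 0.
Primal feasibility: A x = b.

This gives the KKT block system:
  [ Q   A^T ] [ x     ]   [-c ]
  [ A    0  ] [ lambda ] = [ b ]

Solving the linear system:
  x*      = (0.7468, 0.7541, 2.9982)
  lambda* = (-13.4079, -6.0304)
  f(x*)   = 54.1874

x* = (0.7468, 0.7541, 2.9982), lambda* = (-13.4079, -6.0304)


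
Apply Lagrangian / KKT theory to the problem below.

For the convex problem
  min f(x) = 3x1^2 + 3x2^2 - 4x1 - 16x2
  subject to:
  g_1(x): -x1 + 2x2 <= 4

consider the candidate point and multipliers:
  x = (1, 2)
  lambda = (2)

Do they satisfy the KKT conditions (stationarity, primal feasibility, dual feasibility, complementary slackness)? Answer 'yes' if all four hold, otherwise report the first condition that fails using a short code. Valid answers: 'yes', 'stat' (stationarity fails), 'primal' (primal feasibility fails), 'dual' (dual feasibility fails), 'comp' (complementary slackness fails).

Gradient of f: grad f(x) = Q x + c = (2, -4)
Constraint values g_i(x) = a_i^T x - b_i:
  g_1((1, 2)) = -1
Stationarity residual: grad f(x) + sum_i lambda_i a_i = (0, 0)
  -> stationarity OK
Primal feasibility (all g_i <= 0): OK
Dual feasibility (all lambda_i >= 0): OK
Complementary slackness (lambda_i * g_i(x) = 0 for all i): FAILS

Verdict: the first failing condition is complementary_slackness -> comp.

comp


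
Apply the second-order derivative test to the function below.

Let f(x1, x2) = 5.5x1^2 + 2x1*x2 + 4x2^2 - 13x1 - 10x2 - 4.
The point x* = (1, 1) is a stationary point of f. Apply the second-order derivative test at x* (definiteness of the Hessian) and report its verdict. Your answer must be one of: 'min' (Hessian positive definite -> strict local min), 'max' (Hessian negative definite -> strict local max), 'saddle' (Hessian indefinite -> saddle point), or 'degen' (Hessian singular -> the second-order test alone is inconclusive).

Compute the Hessian H = grad^2 f:
  H = [[11, 2], [2, 8]]
Verify stationarity: grad f(x*) = H x* + g = (0, 0).
Eigenvalues of H: 7, 12.
Both eigenvalues > 0, so H is positive definite -> x* is a strict local min.

min


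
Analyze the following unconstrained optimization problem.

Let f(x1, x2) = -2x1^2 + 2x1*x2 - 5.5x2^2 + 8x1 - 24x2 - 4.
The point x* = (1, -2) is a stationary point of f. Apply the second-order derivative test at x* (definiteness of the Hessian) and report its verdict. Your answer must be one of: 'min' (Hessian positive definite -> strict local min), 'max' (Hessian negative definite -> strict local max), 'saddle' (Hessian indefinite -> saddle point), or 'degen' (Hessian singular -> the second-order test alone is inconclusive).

Compute the Hessian H = grad^2 f:
  H = [[-4, 2], [2, -11]]
Verify stationarity: grad f(x*) = H x* + g = (0, 0).
Eigenvalues of H: -11.5311, -3.4689.
Both eigenvalues < 0, so H is negative definite -> x* is a strict local max.

max


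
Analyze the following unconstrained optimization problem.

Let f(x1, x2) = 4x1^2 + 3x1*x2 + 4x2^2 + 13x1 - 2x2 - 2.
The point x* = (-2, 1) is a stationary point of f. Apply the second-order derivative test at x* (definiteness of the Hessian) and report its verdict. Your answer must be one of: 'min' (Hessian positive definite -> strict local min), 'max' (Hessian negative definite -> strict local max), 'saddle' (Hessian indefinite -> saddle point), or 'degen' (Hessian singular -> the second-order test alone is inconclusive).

Compute the Hessian H = grad^2 f:
  H = [[8, 3], [3, 8]]
Verify stationarity: grad f(x*) = H x* + g = (0, 0).
Eigenvalues of H: 5, 11.
Both eigenvalues > 0, so H is positive definite -> x* is a strict local min.

min


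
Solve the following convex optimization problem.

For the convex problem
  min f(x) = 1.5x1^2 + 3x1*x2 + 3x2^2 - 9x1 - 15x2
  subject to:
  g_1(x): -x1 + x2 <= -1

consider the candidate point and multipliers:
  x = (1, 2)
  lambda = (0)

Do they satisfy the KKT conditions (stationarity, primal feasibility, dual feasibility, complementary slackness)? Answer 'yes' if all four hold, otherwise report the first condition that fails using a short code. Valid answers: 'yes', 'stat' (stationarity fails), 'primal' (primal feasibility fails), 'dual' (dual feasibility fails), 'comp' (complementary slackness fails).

Gradient of f: grad f(x) = Q x + c = (0, 0)
Constraint values g_i(x) = a_i^T x - b_i:
  g_1((1, 2)) = 2
Stationarity residual: grad f(x) + sum_i lambda_i a_i = (0, 0)
  -> stationarity OK
Primal feasibility (all g_i <= 0): FAILS
Dual feasibility (all lambda_i >= 0): OK
Complementary slackness (lambda_i * g_i(x) = 0 for all i): OK

Verdict: the first failing condition is primal_feasibility -> primal.

primal


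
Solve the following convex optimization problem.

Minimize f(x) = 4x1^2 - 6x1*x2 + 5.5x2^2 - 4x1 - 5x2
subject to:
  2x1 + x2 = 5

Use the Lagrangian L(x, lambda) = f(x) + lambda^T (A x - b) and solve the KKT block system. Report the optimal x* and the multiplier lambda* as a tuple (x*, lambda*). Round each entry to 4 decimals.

Form the Lagrangian:
  L(x, lambda) = (1/2) x^T Q x + c^T x + lambda^T (A x - b)
Stationarity (grad_x L = 0): Q x + c + A^T lambda = 0.
Primal feasibility: A x = b.

This gives the KKT block system:
  [ Q   A^T ] [ x     ]   [-c ]
  [ A    0  ] [ lambda ] = [ b ]

Solving the linear system:
  x*      = (1.7632, 1.4737)
  lambda* = (-0.6316)
  f(x*)   = -5.6316

x* = (1.7632, 1.4737), lambda* = (-0.6316)


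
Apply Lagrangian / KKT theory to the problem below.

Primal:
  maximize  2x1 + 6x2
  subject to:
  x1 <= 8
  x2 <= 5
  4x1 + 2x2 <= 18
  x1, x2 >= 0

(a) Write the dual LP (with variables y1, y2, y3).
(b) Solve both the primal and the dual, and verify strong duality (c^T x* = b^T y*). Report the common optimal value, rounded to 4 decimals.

The standard primal-dual pair for 'max c^T x s.t. A x <= b, x >= 0' is:
  Dual:  min b^T y  s.t.  A^T y >= c,  y >= 0.

So the dual LP is:
  minimize  8y1 + 5y2 + 18y3
  subject to:
    y1 + 4y3 >= 2
    y2 + 2y3 >= 6
    y1, y2, y3 >= 0

Solving the primal: x* = (2, 5).
  primal value c^T x* = 34.
Solving the dual: y* = (0, 5, 0.5).
  dual value b^T y* = 34.
Strong duality: c^T x* = b^T y*. Confirmed.

34


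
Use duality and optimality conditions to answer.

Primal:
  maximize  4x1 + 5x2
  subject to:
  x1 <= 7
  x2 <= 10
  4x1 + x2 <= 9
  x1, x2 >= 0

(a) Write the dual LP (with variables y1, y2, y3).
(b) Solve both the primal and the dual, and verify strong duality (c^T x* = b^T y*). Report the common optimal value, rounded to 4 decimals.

The standard primal-dual pair for 'max c^T x s.t. A x <= b, x >= 0' is:
  Dual:  min b^T y  s.t.  A^T y >= c,  y >= 0.

So the dual LP is:
  minimize  7y1 + 10y2 + 9y3
  subject to:
    y1 + 4y3 >= 4
    y2 + y3 >= 5
    y1, y2, y3 >= 0

Solving the primal: x* = (0, 9).
  primal value c^T x* = 45.
Solving the dual: y* = (0, 0, 5).
  dual value b^T y* = 45.
Strong duality: c^T x* = b^T y*. Confirmed.

45


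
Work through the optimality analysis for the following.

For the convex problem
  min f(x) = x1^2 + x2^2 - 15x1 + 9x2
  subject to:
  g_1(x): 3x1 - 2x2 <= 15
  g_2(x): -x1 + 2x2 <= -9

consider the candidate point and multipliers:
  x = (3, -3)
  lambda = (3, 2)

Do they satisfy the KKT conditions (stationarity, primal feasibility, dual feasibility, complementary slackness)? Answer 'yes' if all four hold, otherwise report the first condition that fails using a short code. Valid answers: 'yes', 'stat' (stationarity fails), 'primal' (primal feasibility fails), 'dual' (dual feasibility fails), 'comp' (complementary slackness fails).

Gradient of f: grad f(x) = Q x + c = (-9, 3)
Constraint values g_i(x) = a_i^T x - b_i:
  g_1((3, -3)) = 0
  g_2((3, -3)) = 0
Stationarity residual: grad f(x) + sum_i lambda_i a_i = (-2, 1)
  -> stationarity FAILS
Primal feasibility (all g_i <= 0): OK
Dual feasibility (all lambda_i >= 0): OK
Complementary slackness (lambda_i * g_i(x) = 0 for all i): OK

Verdict: the first failing condition is stationarity -> stat.

stat


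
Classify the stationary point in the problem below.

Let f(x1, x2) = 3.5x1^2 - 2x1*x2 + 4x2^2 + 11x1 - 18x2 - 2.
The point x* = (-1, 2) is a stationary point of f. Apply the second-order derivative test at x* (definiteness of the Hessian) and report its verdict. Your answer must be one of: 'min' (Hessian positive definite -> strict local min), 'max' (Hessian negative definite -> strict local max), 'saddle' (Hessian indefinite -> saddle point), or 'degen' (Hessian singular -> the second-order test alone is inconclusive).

Compute the Hessian H = grad^2 f:
  H = [[7, -2], [-2, 8]]
Verify stationarity: grad f(x*) = H x* + g = (0, 0).
Eigenvalues of H: 5.4384, 9.5616.
Both eigenvalues > 0, so H is positive definite -> x* is a strict local min.

min


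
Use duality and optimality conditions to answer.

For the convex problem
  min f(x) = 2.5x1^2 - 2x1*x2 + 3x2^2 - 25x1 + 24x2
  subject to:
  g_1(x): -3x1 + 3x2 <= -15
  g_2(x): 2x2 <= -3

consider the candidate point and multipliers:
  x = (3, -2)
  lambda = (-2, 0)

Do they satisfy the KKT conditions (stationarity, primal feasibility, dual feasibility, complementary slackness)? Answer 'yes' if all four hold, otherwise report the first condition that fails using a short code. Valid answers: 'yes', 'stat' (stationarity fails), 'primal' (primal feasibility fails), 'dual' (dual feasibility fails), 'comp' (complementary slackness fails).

Gradient of f: grad f(x) = Q x + c = (-6, 6)
Constraint values g_i(x) = a_i^T x - b_i:
  g_1((3, -2)) = 0
  g_2((3, -2)) = -1
Stationarity residual: grad f(x) + sum_i lambda_i a_i = (0, 0)
  -> stationarity OK
Primal feasibility (all g_i <= 0): OK
Dual feasibility (all lambda_i >= 0): FAILS
Complementary slackness (lambda_i * g_i(x) = 0 for all i): OK

Verdict: the first failing condition is dual_feasibility -> dual.

dual


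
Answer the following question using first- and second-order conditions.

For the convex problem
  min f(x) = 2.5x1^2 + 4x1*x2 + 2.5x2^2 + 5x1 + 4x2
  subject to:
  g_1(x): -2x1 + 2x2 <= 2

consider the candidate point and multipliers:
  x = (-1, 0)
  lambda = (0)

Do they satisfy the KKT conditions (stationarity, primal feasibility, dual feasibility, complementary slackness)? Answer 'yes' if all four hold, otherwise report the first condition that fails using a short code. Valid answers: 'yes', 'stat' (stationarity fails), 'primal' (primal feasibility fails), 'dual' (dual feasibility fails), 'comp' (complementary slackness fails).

Gradient of f: grad f(x) = Q x + c = (0, 0)
Constraint values g_i(x) = a_i^T x - b_i:
  g_1((-1, 0)) = 0
Stationarity residual: grad f(x) + sum_i lambda_i a_i = (0, 0)
  -> stationarity OK
Primal feasibility (all g_i <= 0): OK
Dual feasibility (all lambda_i >= 0): OK
Complementary slackness (lambda_i * g_i(x) = 0 for all i): OK

Verdict: yes, KKT holds.

yes


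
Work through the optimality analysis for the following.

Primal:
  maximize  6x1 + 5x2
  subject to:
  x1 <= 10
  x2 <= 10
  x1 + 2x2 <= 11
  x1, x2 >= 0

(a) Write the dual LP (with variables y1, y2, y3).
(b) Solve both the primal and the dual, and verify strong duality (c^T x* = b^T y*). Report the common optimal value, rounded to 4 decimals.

The standard primal-dual pair for 'max c^T x s.t. A x <= b, x >= 0' is:
  Dual:  min b^T y  s.t.  A^T y >= c,  y >= 0.

So the dual LP is:
  minimize  10y1 + 10y2 + 11y3
  subject to:
    y1 + y3 >= 6
    y2 + 2y3 >= 5
    y1, y2, y3 >= 0

Solving the primal: x* = (10, 0.5).
  primal value c^T x* = 62.5.
Solving the dual: y* = (3.5, 0, 2.5).
  dual value b^T y* = 62.5.
Strong duality: c^T x* = b^T y*. Confirmed.

62.5


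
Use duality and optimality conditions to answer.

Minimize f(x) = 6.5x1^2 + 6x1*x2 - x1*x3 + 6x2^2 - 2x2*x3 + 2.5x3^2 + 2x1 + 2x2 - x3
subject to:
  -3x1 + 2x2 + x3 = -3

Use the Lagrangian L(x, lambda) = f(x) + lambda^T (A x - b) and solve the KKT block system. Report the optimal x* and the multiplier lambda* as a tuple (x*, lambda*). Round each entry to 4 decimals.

Form the Lagrangian:
  L(x, lambda) = (1/2) x^T Q x + c^T x + lambda^T (A x - b)
Stationarity (grad_x L = 0): Q x + c + A^T lambda = 0.
Primal feasibility: A x = b.

This gives the KKT block system:
  [ Q   A^T ] [ x     ]   [-c ]
  [ A    0  ] [ lambda ] = [ b ]

Solving the linear system:
  x*      = (0.463, -0.6759, -0.2593)
  lambda* = (1.4074)
  f(x*)   = 2.0278

x* = (0.463, -0.6759, -0.2593), lambda* = (1.4074)


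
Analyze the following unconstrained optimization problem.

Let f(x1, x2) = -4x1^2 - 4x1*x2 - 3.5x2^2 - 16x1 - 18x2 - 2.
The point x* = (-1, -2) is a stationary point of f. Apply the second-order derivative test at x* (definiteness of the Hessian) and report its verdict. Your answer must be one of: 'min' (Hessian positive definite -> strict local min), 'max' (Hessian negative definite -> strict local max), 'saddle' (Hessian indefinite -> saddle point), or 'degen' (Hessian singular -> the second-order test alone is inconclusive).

Compute the Hessian H = grad^2 f:
  H = [[-8, -4], [-4, -7]]
Verify stationarity: grad f(x*) = H x* + g = (0, 0).
Eigenvalues of H: -11.5311, -3.4689.
Both eigenvalues < 0, so H is negative definite -> x* is a strict local max.

max


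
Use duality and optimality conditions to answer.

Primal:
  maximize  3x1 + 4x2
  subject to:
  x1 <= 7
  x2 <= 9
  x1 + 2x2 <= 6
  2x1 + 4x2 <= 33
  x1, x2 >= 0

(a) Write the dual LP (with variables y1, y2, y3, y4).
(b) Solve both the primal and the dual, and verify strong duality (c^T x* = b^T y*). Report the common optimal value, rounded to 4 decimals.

The standard primal-dual pair for 'max c^T x s.t. A x <= b, x >= 0' is:
  Dual:  min b^T y  s.t.  A^T y >= c,  y >= 0.

So the dual LP is:
  minimize  7y1 + 9y2 + 6y3 + 33y4
  subject to:
    y1 + y3 + 2y4 >= 3
    y2 + 2y3 + 4y4 >= 4
    y1, y2, y3, y4 >= 0

Solving the primal: x* = (6, 0).
  primal value c^T x* = 18.
Solving the dual: y* = (0, 0, 3, 0).
  dual value b^T y* = 18.
Strong duality: c^T x* = b^T y*. Confirmed.

18


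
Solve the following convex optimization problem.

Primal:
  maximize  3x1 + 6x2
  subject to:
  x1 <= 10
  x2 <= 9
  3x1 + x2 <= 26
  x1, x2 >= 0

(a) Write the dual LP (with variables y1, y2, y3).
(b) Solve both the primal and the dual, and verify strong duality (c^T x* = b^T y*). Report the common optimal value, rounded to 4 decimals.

The standard primal-dual pair for 'max c^T x s.t. A x <= b, x >= 0' is:
  Dual:  min b^T y  s.t.  A^T y >= c,  y >= 0.

So the dual LP is:
  minimize  10y1 + 9y2 + 26y3
  subject to:
    y1 + 3y3 >= 3
    y2 + y3 >= 6
    y1, y2, y3 >= 0

Solving the primal: x* = (5.6667, 9).
  primal value c^T x* = 71.
Solving the dual: y* = (0, 5, 1).
  dual value b^T y* = 71.
Strong duality: c^T x* = b^T y*. Confirmed.

71


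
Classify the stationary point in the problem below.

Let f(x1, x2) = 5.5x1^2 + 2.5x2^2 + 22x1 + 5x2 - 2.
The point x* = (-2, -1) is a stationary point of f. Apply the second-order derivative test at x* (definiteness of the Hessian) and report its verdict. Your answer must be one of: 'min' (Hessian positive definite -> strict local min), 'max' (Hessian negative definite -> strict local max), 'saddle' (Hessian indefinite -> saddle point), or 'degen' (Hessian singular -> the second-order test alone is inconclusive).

Compute the Hessian H = grad^2 f:
  H = [[11, 0], [0, 5]]
Verify stationarity: grad f(x*) = H x* + g = (0, 0).
Eigenvalues of H: 5, 11.
Both eigenvalues > 0, so H is positive definite -> x* is a strict local min.

min


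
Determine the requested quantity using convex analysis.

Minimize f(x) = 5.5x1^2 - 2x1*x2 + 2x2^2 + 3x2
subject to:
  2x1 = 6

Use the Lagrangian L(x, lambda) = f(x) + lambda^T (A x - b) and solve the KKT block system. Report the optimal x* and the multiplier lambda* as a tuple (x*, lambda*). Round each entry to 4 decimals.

Form the Lagrangian:
  L(x, lambda) = (1/2) x^T Q x + c^T x + lambda^T (A x - b)
Stationarity (grad_x L = 0): Q x + c + A^T lambda = 0.
Primal feasibility: A x = b.

This gives the KKT block system:
  [ Q   A^T ] [ x     ]   [-c ]
  [ A    0  ] [ lambda ] = [ b ]

Solving the linear system:
  x*      = (3, 0.75)
  lambda* = (-15.75)
  f(x*)   = 48.375

x* = (3, 0.75), lambda* = (-15.75)


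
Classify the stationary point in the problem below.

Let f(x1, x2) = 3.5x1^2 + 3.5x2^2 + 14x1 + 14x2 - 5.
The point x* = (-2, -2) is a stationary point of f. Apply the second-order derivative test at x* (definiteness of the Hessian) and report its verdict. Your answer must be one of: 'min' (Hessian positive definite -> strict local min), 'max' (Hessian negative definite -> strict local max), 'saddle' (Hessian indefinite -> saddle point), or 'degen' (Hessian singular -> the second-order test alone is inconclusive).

Compute the Hessian H = grad^2 f:
  H = [[7, 0], [0, 7]]
Verify stationarity: grad f(x*) = H x* + g = (0, 0).
Eigenvalues of H: 7, 7.
Both eigenvalues > 0, so H is positive definite -> x* is a strict local min.

min
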